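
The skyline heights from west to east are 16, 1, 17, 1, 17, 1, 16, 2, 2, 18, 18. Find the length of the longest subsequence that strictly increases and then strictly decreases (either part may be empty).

4

inc[i] = longest strictly increasing subsequence ending at i; dec[i] = longest strictly decreasing subsequence starting at i:
i:      1  2  3  4  5  6  7  8  9 10 11
a[i]:  16  1 17  1 17  1 16  2  2 18 18
inc:    1  1  2  1  2  1  2  2  2  3  3
dec:    2  1  3  1  3  1  2  1  1  1  1
Best peak at i=3 (value 17): inc=2, dec=3, length 2+3−1 = 4.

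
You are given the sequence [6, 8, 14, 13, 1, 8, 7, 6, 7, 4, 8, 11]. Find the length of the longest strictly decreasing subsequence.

Negate each value so 'decreasing' becomes 'increasing', then run patience tails on the negated sequence:
-6 → extends → [-6]
-8 → replaces -6 → [-8]
-14 → replaces -8 → [-14]
-13 → extends → [-14, -13]
-1 → extends → [-14, -13, -1]
-8 → replaces -1 → [-14, -13, -8]
-7 → extends → [-14, -13, -8, -7]
-6 → extends → [-14, -13, -8, -7, -6]
-7 → already a tail → [-14, -13, -8, -7, -6]
-4 → extends → [-14, -13, -8, -7, -6, -4]
-8 → already a tail → [-14, -13, -8, -7, -6, -4]
-11 → replaces -8 → [-14, -13, -11, -7, -6, -4]
Six tails, so the longest strictly decreasing subsequence of the original has length 6.

6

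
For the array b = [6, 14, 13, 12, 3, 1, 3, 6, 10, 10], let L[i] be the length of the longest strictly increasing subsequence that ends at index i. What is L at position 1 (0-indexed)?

2

dp[i] = 1 + max{dp[j] : j<i, b[j]<b[i]} (or 1 if no such j):
i:      0  1  2  3  4  5  6  7  8  9
b[i]:   6 14 13 12  3  1  3  6 10 10
dp:     1  2  2  2  1  1  2  3  4  4
At index 1 the value is 2.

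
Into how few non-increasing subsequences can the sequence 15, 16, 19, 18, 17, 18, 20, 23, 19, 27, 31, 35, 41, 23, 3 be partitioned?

10

The minimum number of non-increasing subsequences covering a sequence equals the length of its longest strictly increasing subsequence.
LIS length is 10 (e.g. 15, 16, 17, 18, 20, 23, 27, 31, 35, 41), so 10 piles are needed.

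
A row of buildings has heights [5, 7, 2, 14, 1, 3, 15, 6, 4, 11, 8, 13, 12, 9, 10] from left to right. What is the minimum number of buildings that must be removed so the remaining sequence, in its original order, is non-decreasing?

Fewest deletions = n − (longest non-decreasing subsequence).
Patience tails:
5 → extends → [5]
7 → extends → [5, 7]
2 → replaces 5 → [2, 7]
14 → extends → [2, 7, 14]
1 → replaces 2 → [1, 7, 14]
3 → replaces 7 → [1, 3, 14]
15 → extends → [1, 3, 14, 15]
6 → replaces 14 → [1, 3, 6, 15]
4 → replaces 6 → [1, 3, 4, 15]
11 → replaces 15 → [1, 3, 4, 11]
8 → replaces 11 → [1, 3, 4, 8]
13 → extends → [1, 3, 4, 8, 13]
12 → replaces 13 → [1, 3, 4, 8, 12]
9 → replaces 12 → [1, 3, 4, 8, 9]
10 → extends → [1, 3, 4, 8, 9, 10]
Longest non-decreasing subsequence has length 6, so deletions = 15 − 6 = 9.

9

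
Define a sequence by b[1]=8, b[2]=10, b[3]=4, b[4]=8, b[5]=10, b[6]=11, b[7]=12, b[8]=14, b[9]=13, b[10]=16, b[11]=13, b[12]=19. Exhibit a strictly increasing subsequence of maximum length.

Patience tails give the LIS length; then backtrack through the dp parents:
8 → extends → [8]
10 → extends → [8, 10]
4 → replaces 8 → [4, 10]
8 → replaces 10 → [4, 8]
10 → extends → [4, 8, 10]
11 → extends → [4, 8, 10, 11]
12 → extends → [4, 8, 10, 11, 12]
14 → extends → [4, 8, 10, 11, 12, 14]
13 → replaces 14 → [4, 8, 10, 11, 12, 13]
16 → extends → [4, 8, 10, 11, 12, 13, 16]
13 → already a tail → [4, 8, 10, 11, 12, 13, 16]
19 → extends → [4, 8, 10, 11, 12, 13, 16, 19]
Length 8; one witness is 4, 8, 10, 11, 12, 14, 16, 19.

4, 8, 10, 11, 12, 14, 16, 19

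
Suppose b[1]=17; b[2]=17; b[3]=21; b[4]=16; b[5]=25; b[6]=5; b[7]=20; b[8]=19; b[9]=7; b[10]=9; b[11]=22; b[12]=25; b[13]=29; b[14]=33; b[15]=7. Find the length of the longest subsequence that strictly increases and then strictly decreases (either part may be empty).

inc[i] = longest strictly increasing subsequence ending at i; dec[i] = longest strictly decreasing subsequence starting at i:
i:      1  2  3  4  5  6  7  8  9 10 11 12 13 14 15
b[i]:  17 17 21 16 25  5 20 19  7  9 22 25 29 33  7
inc:    1  1  2  1  3  1  2  2  2  3  4  5  6  7  2
dec:    4  4  5  3  5  1  4  3  1  2  2  2  2  2  1
Best peak at i=14 (value 33): inc=7, dec=2, length 7+2−1 = 8.

8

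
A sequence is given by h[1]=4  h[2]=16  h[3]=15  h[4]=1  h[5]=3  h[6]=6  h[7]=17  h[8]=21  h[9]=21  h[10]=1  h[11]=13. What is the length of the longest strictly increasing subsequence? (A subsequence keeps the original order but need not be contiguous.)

Track the smallest tail for each achievable length (strict):
4 → extends → [4]
16 → extends → [4, 16]
15 → replaces 16 → [4, 15]
1 → replaces 4 → [1, 15]
3 → replaces 15 → [1, 3]
6 → extends → [1, 3, 6]
17 → extends → [1, 3, 6, 17]
21 → extends → [1, 3, 6, 17, 21]
21 → already a tail → [1, 3, 6, 17, 21]
1 → already a tail → [1, 3, 6, 17, 21]
13 → replaces 17 → [1, 3, 6, 13, 21]
Five tails, so the longest strictly increasing subsequence has length 5 (e.g. 1, 3, 6, 17, 21).

5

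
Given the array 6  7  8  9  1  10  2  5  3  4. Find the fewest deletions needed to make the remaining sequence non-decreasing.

Fewest deletions = n − (longest non-decreasing subsequence).
Patience tails:
6 → extends → [6]
7 → extends → [6, 7]
8 → extends → [6, 7, 8]
9 → extends → [6, 7, 8, 9]
1 → replaces 6 → [1, 7, 8, 9]
10 → extends → [1, 7, 8, 9, 10]
2 → replaces 7 → [1, 2, 8, 9, 10]
5 → replaces 8 → [1, 2, 5, 9, 10]
3 → replaces 5 → [1, 2, 3, 9, 10]
4 → replaces 9 → [1, 2, 3, 4, 10]
Longest non-decreasing subsequence has length 5, so deletions = 10 − 5 = 5.

5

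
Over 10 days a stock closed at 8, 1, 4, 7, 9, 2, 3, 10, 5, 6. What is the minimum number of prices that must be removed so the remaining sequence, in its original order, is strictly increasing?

5

Fewest deletions = n − (longest strictly increasing subsequence).
Patience tails:
8 → extends → [8]
1 → replaces 8 → [1]
4 → extends → [1, 4]
7 → extends → [1, 4, 7]
9 → extends → [1, 4, 7, 9]
2 → replaces 4 → [1, 2, 7, 9]
3 → replaces 7 → [1, 2, 3, 9]
10 → extends → [1, 2, 3, 9, 10]
5 → replaces 9 → [1, 2, 3, 5, 10]
6 → replaces 10 → [1, 2, 3, 5, 6]
Longest strictly increasing subsequence has length 5, so deletions = 10 − 5 = 5.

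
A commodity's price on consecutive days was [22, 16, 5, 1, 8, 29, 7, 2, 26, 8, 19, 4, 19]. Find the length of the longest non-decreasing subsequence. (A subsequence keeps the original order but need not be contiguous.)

5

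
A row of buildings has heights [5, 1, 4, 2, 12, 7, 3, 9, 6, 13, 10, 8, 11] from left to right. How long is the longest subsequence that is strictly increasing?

Let dp[i] be the length of the longest such subsequence ending at index i:
i:      1  2  3  4  5  6  7  8  9 10 11 12 13
a[i]:   5  1  4  2 12  7  3  9  6 13 10  8 11
dp:     1  1  2  2  3  3  3  4  4  5  5  5  6
Maximum dp value is 6.

6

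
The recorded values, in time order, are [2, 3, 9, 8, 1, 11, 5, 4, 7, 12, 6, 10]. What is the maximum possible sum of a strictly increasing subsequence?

Let S[i] be the best sum of a strictly increasing subsequence ending at i:
i:      1  2  3  4  5  6  7  8  9 10 11 12
a[i]:   2  3  9  8  1 11  5  4  7 12  6 10
S:      2  5 14 13  1 25 10  9 17 37 16 27
Maximum is 37 (e.g. 2 + 3 + 9 + 11 + 12).

37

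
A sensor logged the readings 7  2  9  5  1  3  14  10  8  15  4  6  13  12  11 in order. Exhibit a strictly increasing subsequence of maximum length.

Patience tails give the LIS length; then backtrack through the dp parents:
7 → extends → [7]
2 → replaces 7 → [2]
9 → extends → [2, 9]
5 → replaces 9 → [2, 5]
1 → replaces 2 → [1, 5]
3 → replaces 5 → [1, 3]
14 → extends → [1, 3, 14]
10 → replaces 14 → [1, 3, 10]
8 → replaces 10 → [1, 3, 8]
15 → extends → [1, 3, 8, 15]
4 → replaces 8 → [1, 3, 4, 15]
6 → replaces 15 → [1, 3, 4, 6]
13 → extends → [1, 3, 4, 6, 13]
12 → replaces 13 → [1, 3, 4, 6, 12]
11 → replaces 12 → [1, 3, 4, 6, 11]
Length 5; one witness is 2, 3, 4, 6, 13.

2, 3, 4, 6, 13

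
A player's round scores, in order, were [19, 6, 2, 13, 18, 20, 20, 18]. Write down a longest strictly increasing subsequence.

Patience tails give the LIS length; then backtrack through the dp parents:
19 → extends → [19]
6 → replaces 19 → [6]
2 → replaces 6 → [2]
13 → extends → [2, 13]
18 → extends → [2, 13, 18]
20 → extends → [2, 13, 18, 20]
20 → already a tail → [2, 13, 18, 20]
18 → already a tail → [2, 13, 18, 20]
Length 4; one witness is 6, 13, 18, 20.

6, 13, 18, 20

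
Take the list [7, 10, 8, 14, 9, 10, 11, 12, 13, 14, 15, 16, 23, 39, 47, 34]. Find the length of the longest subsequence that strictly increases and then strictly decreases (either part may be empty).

inc[i] = longest strictly increasing subsequence ending at i; dec[i] = longest strictly decreasing subsequence starting at i:
i:      1  2  3  4  5  6  7  8  9 10 11 12 13 14 15 16
a[i]:   7 10  8 14  9 10 11 12 13 14 15 16 23 39 47 34
inc:    1  2  2  3  3  4  5  6  7  8  9 10 11 12 13 12
dec:    1  2  1  2  1  1  1  1  1  1  1  1  1  2  2  1
Best peak at i=15 (value 47): inc=13, dec=2, length 13+2−1 = 14.

14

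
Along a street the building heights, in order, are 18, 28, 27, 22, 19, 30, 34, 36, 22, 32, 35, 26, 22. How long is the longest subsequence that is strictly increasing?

5

Track the smallest tail for each achievable length (strict):
18 → extends → [18]
28 → extends → [18, 28]
27 → replaces 28 → [18, 27]
22 → replaces 27 → [18, 22]
19 → replaces 22 → [18, 19]
30 → extends → [18, 19, 30]
34 → extends → [18, 19, 30, 34]
36 → extends → [18, 19, 30, 34, 36]
22 → replaces 30 → [18, 19, 22, 34, 36]
32 → replaces 34 → [18, 19, 22, 32, 36]
35 → replaces 36 → [18, 19, 22, 32, 35]
26 → replaces 32 → [18, 19, 22, 26, 35]
22 → already a tail → [18, 19, 22, 26, 35]
Five tails, so the longest strictly increasing subsequence has length 5 (e.g. 18, 28, 30, 34, 36).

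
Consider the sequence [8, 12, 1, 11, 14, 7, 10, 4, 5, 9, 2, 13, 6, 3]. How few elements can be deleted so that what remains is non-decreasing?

Fewest deletions = n − (longest non-decreasing subsequence).
i:      1  2  3  4  5  6  7  8  9 10 11 12 13 14
a[i]:   8 12  1 11 14  7 10  4  5  9  2 13  6  3
dp:     1  2  1  2  3  2  3  2  3  4  2  5  4  3
max dp = 5, so deletions = 14 − 5 = 9.

9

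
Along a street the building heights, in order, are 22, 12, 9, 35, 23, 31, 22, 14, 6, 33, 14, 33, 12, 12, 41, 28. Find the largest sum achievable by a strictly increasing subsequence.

150

Let S[i] be the best sum of a strictly increasing subsequence ending at i:
i:       1   2   3   4   5   6   7   8   9  10  11  12  13  14  15  16
a[i]:   22  12   9  35  23  31  22  14   6  33  14  33  12  12  41  28
S:      22  12   9  57  45  76  34  26   6 109  26 109  21  21 150  73
Maximum is 150 (e.g. 22 + 23 + 31 + 33 + 41).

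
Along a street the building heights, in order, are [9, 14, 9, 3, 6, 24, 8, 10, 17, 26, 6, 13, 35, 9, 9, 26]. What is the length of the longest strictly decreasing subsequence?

4

Negate each value so 'decreasing' becomes 'increasing', then run patience tails on the negated sequence:
-9 → extends → [-9]
-14 → replaces -9 → [-14]
-9 → extends → [-14, -9]
-3 → extends → [-14, -9, -3]
-6 → replaces -3 → [-14, -9, -6]
-24 → replaces -14 → [-24, -9, -6]
-8 → replaces -6 → [-24, -9, -8]
-10 → replaces -9 → [-24, -10, -8]
-17 → replaces -10 → [-24, -17, -8]
-26 → replaces -24 → [-26, -17, -8]
-6 → extends → [-26, -17, -8, -6]
-13 → replaces -8 → [-26, -17, -13, -6]
-35 → replaces -26 → [-35, -17, -13, -6]
-9 → replaces -6 → [-35, -17, -13, -9]
-9 → already a tail → [-35, -17, -13, -9]
-26 → replaces -17 → [-35, -26, -13, -9]
Four tails, so the longest strictly decreasing subsequence of the original has length 4.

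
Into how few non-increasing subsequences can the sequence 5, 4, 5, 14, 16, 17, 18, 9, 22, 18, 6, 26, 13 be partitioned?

8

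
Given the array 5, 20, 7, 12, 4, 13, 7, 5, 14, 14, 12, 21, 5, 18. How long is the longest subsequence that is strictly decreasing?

4

Negate each value so 'decreasing' becomes 'increasing', then run patience tails on the negated sequence:
-5 → extends → [-5]
-20 → replaces -5 → [-20]
-7 → extends → [-20, -7]
-12 → replaces -7 → [-20, -12]
-4 → extends → [-20, -12, -4]
-13 → replaces -12 → [-20, -13, -4]
-7 → replaces -4 → [-20, -13, -7]
-5 → extends → [-20, -13, -7, -5]
-14 → replaces -13 → [-20, -14, -7, -5]
-14 → already a tail → [-20, -14, -7, -5]
-12 → replaces -7 → [-20, -14, -12, -5]
-21 → replaces -20 → [-21, -14, -12, -5]
-5 → already a tail → [-21, -14, -12, -5]
-18 → replaces -14 → [-21, -18, -12, -5]
Four tails, so the longest strictly decreasing subsequence of the original has length 4.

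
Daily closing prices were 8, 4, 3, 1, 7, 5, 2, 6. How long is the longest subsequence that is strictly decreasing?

Let dp[i] be the longest strictly decreasing subsequence ending at i:
i:     1 2 3 4 5 6 7 8
a[i]:  8 4 3 1 7 5 2 6
dp:    1 2 3 4 2 3 4 3
Maximum is 4.

4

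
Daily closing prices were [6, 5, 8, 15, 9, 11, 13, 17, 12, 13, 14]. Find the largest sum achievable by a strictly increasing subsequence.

73

Let S[i] be the best sum of a strictly increasing subsequence ending at i:
i:      1  2  3  4  5  6  7  8  9 10 11
a[i]:   6  5  8 15  9 11 13 17 12 13 14
S:      6  5 14 29 23 34 47 64 46 59 73
Maximum is 73 (e.g. 6 + 8 + 9 + 11 + 12 + 13 + 14).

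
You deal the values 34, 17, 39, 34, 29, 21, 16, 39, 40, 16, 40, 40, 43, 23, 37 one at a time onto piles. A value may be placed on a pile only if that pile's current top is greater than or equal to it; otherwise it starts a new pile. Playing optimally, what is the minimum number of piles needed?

5

The minimum number of non-increasing subsequences covering a sequence equals the length of its longest strictly increasing subsequence.
LIS length is 5 (e.g. 17, 34, 39, 40, 43), so 5 piles are needed.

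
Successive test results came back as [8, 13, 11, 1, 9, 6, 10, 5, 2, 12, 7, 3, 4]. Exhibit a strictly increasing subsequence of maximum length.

8, 9, 10, 12

Patience tails give the LIS length; then backtrack through the dp parents:
8 → extends → [8]
13 → extends → [8, 13]
11 → replaces 13 → [8, 11]
1 → replaces 8 → [1, 11]
9 → replaces 11 → [1, 9]
6 → replaces 9 → [1, 6]
10 → extends → [1, 6, 10]
5 → replaces 6 → [1, 5, 10]
2 → replaces 5 → [1, 2, 10]
12 → extends → [1, 2, 10, 12]
7 → replaces 10 → [1, 2, 7, 12]
3 → replaces 7 → [1, 2, 3, 12]
4 → replaces 12 → [1, 2, 3, 4]
Length 4; one witness is 8, 9, 10, 12.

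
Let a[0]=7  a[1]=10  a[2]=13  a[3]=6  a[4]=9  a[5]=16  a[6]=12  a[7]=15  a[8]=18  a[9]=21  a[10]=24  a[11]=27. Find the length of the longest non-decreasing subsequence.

8

Track the smallest tail for each achievable length (allowing ties):
7 → extends → [7]
10 → extends → [7, 10]
13 → extends → [7, 10, 13]
6 → replaces 7 → [6, 10, 13]
9 → replaces 10 → [6, 9, 13]
16 → extends → [6, 9, 13, 16]
12 → replaces 13 → [6, 9, 12, 16]
15 → replaces 16 → [6, 9, 12, 15]
18 → extends → [6, 9, 12, 15, 18]
21 → extends → [6, 9, 12, 15, 18, 21]
24 → extends → [6, 9, 12, 15, 18, 21, 24]
27 → extends → [6, 9, 12, 15, 18, 21, 24, 27]
Eight tails, so the longest non-decreasing subsequence has length 8 (e.g. 7, 10, 13, 16, 18, 21, 24, 27).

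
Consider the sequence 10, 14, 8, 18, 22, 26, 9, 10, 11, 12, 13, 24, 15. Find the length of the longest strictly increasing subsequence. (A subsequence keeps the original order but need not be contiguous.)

7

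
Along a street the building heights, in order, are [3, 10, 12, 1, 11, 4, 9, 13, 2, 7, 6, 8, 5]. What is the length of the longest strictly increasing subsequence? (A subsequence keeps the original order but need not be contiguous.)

Track the smallest tail for each achievable length (strict):
3 → extends → [3]
10 → extends → [3, 10]
12 → extends → [3, 10, 12]
1 → replaces 3 → [1, 10, 12]
11 → replaces 12 → [1, 10, 11]
4 → replaces 10 → [1, 4, 11]
9 → replaces 11 → [1, 4, 9]
13 → extends → [1, 4, 9, 13]
2 → replaces 4 → [1, 2, 9, 13]
7 → replaces 9 → [1, 2, 7, 13]
6 → replaces 7 → [1, 2, 6, 13]
8 → replaces 13 → [1, 2, 6, 8]
5 → replaces 6 → [1, 2, 5, 8]
Four tails, so the longest strictly increasing subsequence has length 4 (e.g. 3, 10, 12, 13).

4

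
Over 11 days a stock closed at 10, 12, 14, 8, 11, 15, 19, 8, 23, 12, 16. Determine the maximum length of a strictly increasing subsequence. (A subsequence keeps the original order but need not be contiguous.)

Track the smallest tail for each achievable length (strict):
10 → extends → [10]
12 → extends → [10, 12]
14 → extends → [10, 12, 14]
8 → replaces 10 → [8, 12, 14]
11 → replaces 12 → [8, 11, 14]
15 → extends → [8, 11, 14, 15]
19 → extends → [8, 11, 14, 15, 19]
8 → already a tail → [8, 11, 14, 15, 19]
23 → extends → [8, 11, 14, 15, 19, 23]
12 → replaces 14 → [8, 11, 12, 15, 19, 23]
16 → replaces 19 → [8, 11, 12, 15, 16, 23]
Six tails, so the longest strictly increasing subsequence has length 6 (e.g. 10, 12, 14, 15, 19, 23).

6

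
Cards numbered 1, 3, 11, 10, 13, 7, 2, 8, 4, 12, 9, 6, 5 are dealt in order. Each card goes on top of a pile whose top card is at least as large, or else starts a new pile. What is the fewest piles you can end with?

5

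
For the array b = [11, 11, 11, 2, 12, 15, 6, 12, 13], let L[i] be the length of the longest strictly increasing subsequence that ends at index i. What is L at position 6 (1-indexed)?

dp[i] = 1 + max{dp[j] : j<i, b[j]<b[i]} (or 1 if no such j):
i:      1  2  3  4  5  6  7  8  9
b[i]:  11 11 11  2 12 15  6 12 13
dp:     1  1  1  1  2  3  2  3  4
At index 6 the value is 3.

3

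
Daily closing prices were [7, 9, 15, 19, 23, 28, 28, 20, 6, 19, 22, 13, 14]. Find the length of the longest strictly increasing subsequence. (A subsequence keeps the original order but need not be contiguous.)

6

Track the smallest tail for each achievable length (strict):
7 → extends → [7]
9 → extends → [7, 9]
15 → extends → [7, 9, 15]
19 → extends → [7, 9, 15, 19]
23 → extends → [7, 9, 15, 19, 23]
28 → extends → [7, 9, 15, 19, 23, 28]
28 → already a tail → [7, 9, 15, 19, 23, 28]
20 → replaces 23 → [7, 9, 15, 19, 20, 28]
6 → replaces 7 → [6, 9, 15, 19, 20, 28]
19 → already a tail → [6, 9, 15, 19, 20, 28]
22 → replaces 28 → [6, 9, 15, 19, 20, 22]
13 → replaces 15 → [6, 9, 13, 19, 20, 22]
14 → replaces 19 → [6, 9, 13, 14, 20, 22]
Six tails, so the longest strictly increasing subsequence has length 6 (e.g. 7, 9, 15, 19, 23, 28).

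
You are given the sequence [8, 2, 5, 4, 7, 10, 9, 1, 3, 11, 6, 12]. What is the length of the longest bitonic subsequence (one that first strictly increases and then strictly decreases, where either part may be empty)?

inc[i] = longest strictly increasing subsequence ending at i; dec[i] = longest strictly decreasing subsequence starting at i:
i:      1  2  3  4  5  6  7  8  9 10 11 12
a[i]:   8  2  5  4  7 10  9  1  3 11  6 12
inc:    1  1  2  2  3  4  4  1  2  5  3  6
dec:    4  2  3  2  2  3  2  1  1  2  1  1
Best peak at i=6 (value 10): inc=4, dec=3, length 4+3−1 = 6.

6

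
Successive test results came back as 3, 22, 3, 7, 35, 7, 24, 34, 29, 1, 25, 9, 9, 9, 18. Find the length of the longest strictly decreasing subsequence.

Negate each value so 'decreasing' becomes 'increasing', then run patience tails on the negated sequence:
-3 → extends → [-3]
-22 → replaces -3 → [-22]
-3 → extends → [-22, -3]
-7 → replaces -3 → [-22, -7]
-35 → replaces -22 → [-35, -7]
-7 → already a tail → [-35, -7]
-24 → replaces -7 → [-35, -24]
-34 → replaces -24 → [-35, -34]
-29 → extends → [-35, -34, -29]
-1 → extends → [-35, -34, -29, -1]
-25 → replaces -1 → [-35, -34, -29, -25]
-9 → extends → [-35, -34, -29, -25, -9]
-9 → already a tail → [-35, -34, -29, -25, -9]
-9 → already a tail → [-35, -34, -29, -25, -9]
-18 → replaces -9 → [-35, -34, -29, -25, -18]
Five tails, so the longest strictly decreasing subsequence of the original has length 5.

5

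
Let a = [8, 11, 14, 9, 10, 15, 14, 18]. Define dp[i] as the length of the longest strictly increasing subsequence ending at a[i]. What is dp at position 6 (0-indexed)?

dp[i] = 1 + max{dp[j] : j<i, a[j]<a[i]} (or 1 if no such j):
i:      0  1  2  3  4  5  6  7
a[i]:   8 11 14  9 10 15 14 18
dp:     1  2  3  2  3  4  4  5
At index 6 the value is 4.

4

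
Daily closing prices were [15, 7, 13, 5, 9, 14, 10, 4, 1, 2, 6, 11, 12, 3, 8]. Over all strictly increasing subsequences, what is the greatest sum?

49

Let S[i] be the best sum of a strictly increasing subsequence ending at i:
i:      1  2  3  4  5  6  7  8  9 10 11 12 13 14 15
a[i]:  15  7 13  5  9 14 10  4  1  2  6 11 12  3  8
S:     15  7 20  5 16 34 26  4  1  3 11 37 49  6 19
Maximum is 49 (e.g. 7 + 9 + 10 + 11 + 12).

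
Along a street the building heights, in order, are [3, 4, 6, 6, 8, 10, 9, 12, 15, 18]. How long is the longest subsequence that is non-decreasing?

9

Let dp[i] be the length of the longest such subsequence ending at index i:
i:      1  2  3  4  5  6  7  8  9 10
a[i]:   3  4  6  6  8 10  9 12 15 18
dp:     1  2  3  4  5  6  6  7  8  9
Maximum dp value is 9.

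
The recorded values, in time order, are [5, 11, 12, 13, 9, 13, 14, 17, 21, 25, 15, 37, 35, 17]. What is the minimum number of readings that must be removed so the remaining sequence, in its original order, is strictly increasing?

Fewest deletions = n − (longest strictly increasing subsequence).
i:      1  2  3  4  5  6  7  8  9 10 11 12 13 14
a[i]:   5 11 12 13  9 13 14 17 21 25 15 37 35 17
dp:     1  2  3  4  2  4  5  6  7  8  6  9  9  7
max dp = 9, so deletions = 14 − 9 = 5.

5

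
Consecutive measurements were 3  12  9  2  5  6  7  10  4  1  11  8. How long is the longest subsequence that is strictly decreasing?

Let dp[i] be the longest strictly decreasing subsequence ending at i:
i:      1  2  3  4  5  6  7  8  9 10 11 12
a[i]:   3 12  9  2  5  6  7 10  4  1 11  8
dp:     1  1  2  3  3  3  3  2  4  5  2  3
Maximum is 5.

5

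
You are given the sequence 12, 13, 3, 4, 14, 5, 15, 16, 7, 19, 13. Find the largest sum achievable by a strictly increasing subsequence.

Let S[i] be the best sum of a strictly increasing subsequence ending at i:
i:      1  2  3  4  5  6  7  8  9 10 11
a[i]:  12 13  3  4 14  5 15 16  7 19 13
S:     12 25  3  7 39 12 54 70 19 89 32
Maximum is 89 (e.g. 12 + 13 + 14 + 15 + 16 + 19).

89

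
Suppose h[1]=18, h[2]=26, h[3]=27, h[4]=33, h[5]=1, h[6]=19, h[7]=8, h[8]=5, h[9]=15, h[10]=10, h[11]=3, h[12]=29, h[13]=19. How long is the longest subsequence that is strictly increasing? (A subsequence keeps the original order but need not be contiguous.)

Let dp[i] be the length of the longest such subsequence ending at index i:
i:      1  2  3  4  5  6  7  8  9 10 11 12 13
h[i]:  18 26 27 33  1 19  8  5 15 10  3 29 19
dp:     1  2  3  4  1  2  2  2  3  3  2  4  4
Maximum dp value is 4.

4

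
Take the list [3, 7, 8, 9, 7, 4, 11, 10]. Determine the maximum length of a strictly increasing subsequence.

5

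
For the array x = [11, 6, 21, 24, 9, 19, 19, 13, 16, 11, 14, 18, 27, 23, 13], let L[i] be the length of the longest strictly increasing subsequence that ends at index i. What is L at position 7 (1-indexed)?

dp[i] = 1 + max{dp[j] : j<i, x[j]<x[i]} (or 1 if no such j):
i:      1  2  3  4  5  6  7  8  9 10 11 12 13 14 15
x[i]:  11  6 21 24  9 19 19 13 16 11 14 18 27 23 13
dp:     1  1  2  3  2  3  3  3  4  3  4  5  6  6  4
At index 7 the value is 3.

3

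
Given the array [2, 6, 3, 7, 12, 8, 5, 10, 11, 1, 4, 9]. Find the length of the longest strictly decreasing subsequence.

4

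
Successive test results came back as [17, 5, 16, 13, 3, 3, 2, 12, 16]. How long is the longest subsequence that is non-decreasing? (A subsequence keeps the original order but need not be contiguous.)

4

Track the smallest tail for each achievable length (allowing ties):
17 → extends → [17]
5 → replaces 17 → [5]
16 → extends → [5, 16]
13 → replaces 16 → [5, 13]
3 → replaces 5 → [3, 13]
3 → replaces 13 → [3, 3]
2 → replaces 3 → [2, 3]
12 → extends → [2, 3, 12]
16 → extends → [2, 3, 12, 16]
Four tails, so the longest non-decreasing subsequence has length 4 (e.g. 3, 3, 12, 16).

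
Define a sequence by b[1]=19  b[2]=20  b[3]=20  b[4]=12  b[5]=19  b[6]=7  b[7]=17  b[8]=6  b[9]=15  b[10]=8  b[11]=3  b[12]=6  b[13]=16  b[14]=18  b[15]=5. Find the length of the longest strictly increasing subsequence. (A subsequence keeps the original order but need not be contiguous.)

4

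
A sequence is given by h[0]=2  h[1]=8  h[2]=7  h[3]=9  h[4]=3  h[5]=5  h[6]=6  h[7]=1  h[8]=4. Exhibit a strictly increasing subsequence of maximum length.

2, 3, 5, 6

Patience tails give the LIS length; then backtrack through the dp parents:
2 → extends → [2]
8 → extends → [2, 8]
7 → replaces 8 → [2, 7]
9 → extends → [2, 7, 9]
3 → replaces 7 → [2, 3, 9]
5 → replaces 9 → [2, 3, 5]
6 → extends → [2, 3, 5, 6]
1 → replaces 2 → [1, 3, 5, 6]
4 → replaces 5 → [1, 3, 4, 6]
Length 4; one witness is 2, 3, 5, 6.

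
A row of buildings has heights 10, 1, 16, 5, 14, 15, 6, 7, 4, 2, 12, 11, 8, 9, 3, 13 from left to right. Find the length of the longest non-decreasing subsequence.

Track the smallest tail for each achievable length (allowing ties):
10 → extends → [10]
1 → replaces 10 → [1]
16 → extends → [1, 16]
5 → replaces 16 → [1, 5]
14 → extends → [1, 5, 14]
15 → extends → [1, 5, 14, 15]
6 → replaces 14 → [1, 5, 6, 15]
7 → replaces 15 → [1, 5, 6, 7]
4 → replaces 5 → [1, 4, 6, 7]
2 → replaces 4 → [1, 2, 6, 7]
12 → extends → [1, 2, 6, 7, 12]
11 → replaces 12 → [1, 2, 6, 7, 11]
8 → replaces 11 → [1, 2, 6, 7, 8]
9 → extends → [1, 2, 6, 7, 8, 9]
3 → replaces 6 → [1, 2, 3, 7, 8, 9]
13 → extends → [1, 2, 3, 7, 8, 9, 13]
Seven tails, so the longest non-decreasing subsequence has length 7 (e.g. 1, 5, 6, 7, 8, 9, 13).

7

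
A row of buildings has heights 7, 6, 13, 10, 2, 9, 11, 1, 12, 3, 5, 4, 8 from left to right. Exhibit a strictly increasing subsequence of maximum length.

7, 10, 11, 12

Patience tails give the LIS length; then backtrack through the dp parents:
7 → extends → [7]
6 → replaces 7 → [6]
13 → extends → [6, 13]
10 → replaces 13 → [6, 10]
2 → replaces 6 → [2, 10]
9 → replaces 10 → [2, 9]
11 → extends → [2, 9, 11]
1 → replaces 2 → [1, 9, 11]
12 → extends → [1, 9, 11, 12]
3 → replaces 9 → [1, 3, 11, 12]
5 → replaces 11 → [1, 3, 5, 12]
4 → replaces 5 → [1, 3, 4, 12]
8 → replaces 12 → [1, 3, 4, 8]
Length 4; one witness is 7, 10, 11, 12.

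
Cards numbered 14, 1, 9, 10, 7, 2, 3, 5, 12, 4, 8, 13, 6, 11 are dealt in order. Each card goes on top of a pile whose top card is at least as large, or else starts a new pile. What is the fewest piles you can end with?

Place each on the leftmost legal pile:
14 → new pile 1 (tops now [14])
1 → pile 1 (tops now [1])
9 → new pile 2 (tops now [1, 9])
10 → new pile 3 (tops now [1, 9, 10])
7 → pile 2 (tops now [1, 7, 10])
2 → pile 2 (tops now [1, 2, 10])
3 → pile 3 (tops now [1, 2, 3])
5 → new pile 4 (tops now [1, 2, 3, 5])
12 → new pile 5 (tops now [1, 2, 3, 5, 12])
4 → pile 4 (tops now [1, 2, 3, 4, 12])
8 → pile 5 (tops now [1, 2, 3, 4, 8])
13 → new pile 6 (tops now [1, 2, 3, 4, 8, 13])
6 → pile 5 (tops now [1, 2, 3, 4, 6, 13])
11 → pile 6 (tops now [1, 2, 3, 4, 6, 11])
Six piles.

6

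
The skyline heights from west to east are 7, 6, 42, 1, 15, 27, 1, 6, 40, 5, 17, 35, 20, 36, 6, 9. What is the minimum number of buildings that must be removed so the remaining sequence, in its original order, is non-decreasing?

Fewest deletions = n − (longest non-decreasing subsequence).
Patience tails:
7 → extends → [7]
6 → replaces 7 → [6]
42 → extends → [6, 42]
1 → replaces 6 → [1, 42]
15 → replaces 42 → [1, 15]
27 → extends → [1, 15, 27]
1 → replaces 15 → [1, 1, 27]
6 → replaces 27 → [1, 1, 6]
40 → extends → [1, 1, 6, 40]
5 → replaces 6 → [1, 1, 5, 40]
17 → replaces 40 → [1, 1, 5, 17]
35 → extends → [1, 1, 5, 17, 35]
20 → replaces 35 → [1, 1, 5, 17, 20]
36 → extends → [1, 1, 5, 17, 20, 36]
6 → replaces 17 → [1, 1, 5, 6, 20, 36]
9 → replaces 20 → [1, 1, 5, 6, 9, 36]
Longest non-decreasing subsequence has length 6, so deletions = 16 − 6 = 10.

10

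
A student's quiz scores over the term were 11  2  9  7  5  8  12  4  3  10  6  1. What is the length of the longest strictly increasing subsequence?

Let dp[i] be the length of the longest such subsequence ending at index i:
i:      1  2  3  4  5  6  7  8  9 10 11 12
a[i]:  11  2  9  7  5  8 12  4  3 10  6  1
dp:     1  1  2  2  2  3  4  2  2  4  3  1
Maximum dp value is 4.

4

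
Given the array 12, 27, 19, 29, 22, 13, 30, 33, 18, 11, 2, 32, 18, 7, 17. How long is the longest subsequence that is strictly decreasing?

5

Let dp[i] be the longest strictly decreasing subsequence ending at i:
i:      1  2  3  4  5  6  7  8  9 10 11 12 13 14 15
a[i]:  12 27 19 29 22 13 30 33 18 11  2 32 18  7 17
dp:     1  1  2  1  2  3  1  1  3  4  5  2  3  5  4
Maximum is 5.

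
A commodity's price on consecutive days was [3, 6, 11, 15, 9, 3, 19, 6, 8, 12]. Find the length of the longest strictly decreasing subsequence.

3

Negate each value so 'decreasing' becomes 'increasing', then run patience tails on the negated sequence:
-3 → extends → [-3]
-6 → replaces -3 → [-6]
-11 → replaces -6 → [-11]
-15 → replaces -11 → [-15]
-9 → extends → [-15, -9]
-3 → extends → [-15, -9, -3]
-19 → replaces -15 → [-19, -9, -3]
-6 → replaces -3 → [-19, -9, -6]
-8 → replaces -6 → [-19, -9, -8]
-12 → replaces -9 → [-19, -12, -8]
Three tails, so the longest strictly decreasing subsequence of the original has length 3.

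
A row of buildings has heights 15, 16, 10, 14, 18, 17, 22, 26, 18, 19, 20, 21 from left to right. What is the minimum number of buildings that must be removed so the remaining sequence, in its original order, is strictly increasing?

5

Fewest deletions = n − (longest strictly increasing subsequence).
Patience tails:
15 → extends → [15]
16 → extends → [15, 16]
10 → replaces 15 → [10, 16]
14 → replaces 16 → [10, 14]
18 → extends → [10, 14, 18]
17 → replaces 18 → [10, 14, 17]
22 → extends → [10, 14, 17, 22]
26 → extends → [10, 14, 17, 22, 26]
18 → replaces 22 → [10, 14, 17, 18, 26]
19 → replaces 26 → [10, 14, 17, 18, 19]
20 → extends → [10, 14, 17, 18, 19, 20]
21 → extends → [10, 14, 17, 18, 19, 20, 21]
Longest strictly increasing subsequence has length 7, so deletions = 12 − 7 = 5.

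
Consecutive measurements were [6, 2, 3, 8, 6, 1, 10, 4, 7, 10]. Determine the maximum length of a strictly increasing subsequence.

Track the smallest tail for each achievable length (strict):
6 → extends → [6]
2 → replaces 6 → [2]
3 → extends → [2, 3]
8 → extends → [2, 3, 8]
6 → replaces 8 → [2, 3, 6]
1 → replaces 2 → [1, 3, 6]
10 → extends → [1, 3, 6, 10]
4 → replaces 6 → [1, 3, 4, 10]
7 → replaces 10 → [1, 3, 4, 7]
10 → extends → [1, 3, 4, 7, 10]
Five tails, so the longest strictly increasing subsequence has length 5 (e.g. 2, 3, 6, 7, 10).

5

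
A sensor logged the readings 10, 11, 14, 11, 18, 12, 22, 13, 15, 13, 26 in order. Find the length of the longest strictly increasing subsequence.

Track the smallest tail for each achievable length (strict):
10 → extends → [10]
11 → extends → [10, 11]
14 → extends → [10, 11, 14]
11 → already a tail → [10, 11, 14]
18 → extends → [10, 11, 14, 18]
12 → replaces 14 → [10, 11, 12, 18]
22 → extends → [10, 11, 12, 18, 22]
13 → replaces 18 → [10, 11, 12, 13, 22]
15 → replaces 22 → [10, 11, 12, 13, 15]
13 → already a tail → [10, 11, 12, 13, 15]
26 → extends → [10, 11, 12, 13, 15, 26]
Six tails, so the longest strictly increasing subsequence has length 6 (e.g. 10, 11, 14, 18, 22, 26).

6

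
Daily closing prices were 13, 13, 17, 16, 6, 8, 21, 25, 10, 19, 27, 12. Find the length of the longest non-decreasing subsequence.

Track the smallest tail for each achievable length (allowing ties):
13 → extends → [13]
13 → extends → [13, 13]
17 → extends → [13, 13, 17]
16 → replaces 17 → [13, 13, 16]
6 → replaces 13 → [6, 13, 16]
8 → replaces 13 → [6, 8, 16]
21 → extends → [6, 8, 16, 21]
25 → extends → [6, 8, 16, 21, 25]
10 → replaces 16 → [6, 8, 10, 21, 25]
19 → replaces 21 → [6, 8, 10, 19, 25]
27 → extends → [6, 8, 10, 19, 25, 27]
12 → replaces 19 → [6, 8, 10, 12, 25, 27]
Six tails, so the longest non-decreasing subsequence has length 6 (e.g. 13, 13, 17, 21, 25, 27).

6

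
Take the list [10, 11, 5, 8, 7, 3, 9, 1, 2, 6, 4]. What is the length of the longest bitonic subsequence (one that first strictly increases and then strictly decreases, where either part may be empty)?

inc[i] = longest strictly increasing subsequence ending at i; dec[i] = longest strictly decreasing subsequence starting at i:
i:      1  2  3  4  5  6  7  8  9 10 11
a[i]:  10 11  5  8  7  3  9  1  2  6  4
inc:    1  2  1  2  2  1  3  1  2  3  3
dec:    5  5  3  4  3  2  3  1  1  2  1
Best peak at i=2 (value 11): inc=2, dec=5, length 2+5−1 = 6.

6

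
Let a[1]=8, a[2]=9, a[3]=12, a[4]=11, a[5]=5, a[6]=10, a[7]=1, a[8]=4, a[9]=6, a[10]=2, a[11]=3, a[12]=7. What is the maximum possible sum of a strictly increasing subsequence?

Let S[i] be the best sum of a strictly increasing subsequence ending at i:
i:      1  2  3  4  5  6  7  8  9 10 11 12
a[i]:   8  9 12 11  5 10  1  4  6  2  3  7
S:      8 17 29 28  5 27  1  5 11  3  6 18
Maximum is 29 (e.g. 8 + 9 + 12).

29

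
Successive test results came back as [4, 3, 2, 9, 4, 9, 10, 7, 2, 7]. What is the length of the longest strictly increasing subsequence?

4

Track the smallest tail for each achievable length (strict):
4 → extends → [4]
3 → replaces 4 → [3]
2 → replaces 3 → [2]
9 → extends → [2, 9]
4 → replaces 9 → [2, 4]
9 → extends → [2, 4, 9]
10 → extends → [2, 4, 9, 10]
7 → replaces 9 → [2, 4, 7, 10]
2 → already a tail → [2, 4, 7, 10]
7 → already a tail → [2, 4, 7, 10]
Four tails, so the longest strictly increasing subsequence has length 4 (e.g. 3, 4, 9, 10).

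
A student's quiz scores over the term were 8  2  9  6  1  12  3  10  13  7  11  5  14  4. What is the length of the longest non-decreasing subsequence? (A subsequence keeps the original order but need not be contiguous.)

Let dp[i] be the length of the longest such subsequence ending at index i:
i:      1  2  3  4  5  6  7  8  9 10 11 12 13 14
a[i]:   8  2  9  6  1 12  3 10 13  7 11  5 14  4
dp:     1  1  2  2  1  3  2  3  4  3  4  3  5  3
Maximum dp value is 5.

5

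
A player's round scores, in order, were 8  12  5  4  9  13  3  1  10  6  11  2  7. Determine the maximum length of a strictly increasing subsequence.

4

Track the smallest tail for each achievable length (strict):
8 → extends → [8]
12 → extends → [8, 12]
5 → replaces 8 → [5, 12]
4 → replaces 5 → [4, 12]
9 → replaces 12 → [4, 9]
13 → extends → [4, 9, 13]
3 → replaces 4 → [3, 9, 13]
1 → replaces 3 → [1, 9, 13]
10 → replaces 13 → [1, 9, 10]
6 → replaces 9 → [1, 6, 10]
11 → extends → [1, 6, 10, 11]
2 → replaces 6 → [1, 2, 10, 11]
7 → replaces 10 → [1, 2, 7, 11]
Four tails, so the longest strictly increasing subsequence has length 4 (e.g. 8, 9, 10, 11).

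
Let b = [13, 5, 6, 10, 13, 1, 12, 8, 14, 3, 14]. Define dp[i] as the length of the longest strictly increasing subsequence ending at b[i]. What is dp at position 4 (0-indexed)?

dp[i] = 1 + max{dp[j] : j<i, b[j]<b[i]} (or 1 if no such j):
i:      0  1  2  3  4  5  6  7  8  9 10
b[i]:  13  5  6 10 13  1 12  8 14  3 14
dp:     1  1  2  3  4  1  4  3  5  2  5
At index 4 the value is 4.

4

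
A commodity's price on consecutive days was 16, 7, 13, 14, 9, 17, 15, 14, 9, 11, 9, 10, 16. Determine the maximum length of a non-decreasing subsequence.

Let dp[i] be the length of the longest such subsequence ending at index i:
i:      1  2  3  4  5  6  7  8  9 10 11 12 13
a[i]:  16  7 13 14  9 17 15 14  9 11  9 10 16
dp:     1  1  2  3  2  4  4  4  3  4  4  5  6
Maximum dp value is 6.

6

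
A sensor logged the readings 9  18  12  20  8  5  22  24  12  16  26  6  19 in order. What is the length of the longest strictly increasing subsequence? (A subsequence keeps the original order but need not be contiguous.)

6

Track the smallest tail for each achievable length (strict):
9 → extends → [9]
18 → extends → [9, 18]
12 → replaces 18 → [9, 12]
20 → extends → [9, 12, 20]
8 → replaces 9 → [8, 12, 20]
5 → replaces 8 → [5, 12, 20]
22 → extends → [5, 12, 20, 22]
24 → extends → [5, 12, 20, 22, 24]
12 → already a tail → [5, 12, 20, 22, 24]
16 → replaces 20 → [5, 12, 16, 22, 24]
26 → extends → [5, 12, 16, 22, 24, 26]
6 → replaces 12 → [5, 6, 16, 22, 24, 26]
19 → replaces 22 → [5, 6, 16, 19, 24, 26]
Six tails, so the longest strictly increasing subsequence has length 6 (e.g. 9, 18, 20, 22, 24, 26).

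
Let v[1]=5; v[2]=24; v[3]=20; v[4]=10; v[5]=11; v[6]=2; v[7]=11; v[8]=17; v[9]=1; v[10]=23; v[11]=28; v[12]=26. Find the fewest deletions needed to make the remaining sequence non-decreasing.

5

Fewest deletions = n − (longest non-decreasing subsequence).
i:      1  2  3  4  5  6  7  8  9 10 11 12
v[i]:   5 24 20 10 11  2 11 17  1 23 28 26
dp:     1  2  2  2  3  1  4  5  1  6  7  7
max dp = 7, so deletions = 12 − 7 = 5.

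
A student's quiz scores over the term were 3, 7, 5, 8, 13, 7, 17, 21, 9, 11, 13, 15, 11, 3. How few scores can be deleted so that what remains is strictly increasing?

7

Fewest deletions = n − (longest strictly increasing subsequence).
Patience tails:
3 → extends → [3]
7 → extends → [3, 7]
5 → replaces 7 → [3, 5]
8 → extends → [3, 5, 8]
13 → extends → [3, 5, 8, 13]
7 → replaces 8 → [3, 5, 7, 13]
17 → extends → [3, 5, 7, 13, 17]
21 → extends → [3, 5, 7, 13, 17, 21]
9 → replaces 13 → [3, 5, 7, 9, 17, 21]
11 → replaces 17 → [3, 5, 7, 9, 11, 21]
13 → replaces 21 → [3, 5, 7, 9, 11, 13]
15 → extends → [3, 5, 7, 9, 11, 13, 15]
11 → already a tail → [3, 5, 7, 9, 11, 13, 15]
3 → already a tail → [3, 5, 7, 9, 11, 13, 15]
Longest strictly increasing subsequence has length 7, so deletions = 14 − 7 = 7.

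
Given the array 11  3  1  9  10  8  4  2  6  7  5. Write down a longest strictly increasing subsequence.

Patience tails give the LIS length; then backtrack through the dp parents:
11 → extends → [11]
3 → replaces 11 → [3]
1 → replaces 3 → [1]
9 → extends → [1, 9]
10 → extends → [1, 9, 10]
8 → replaces 9 → [1, 8, 10]
4 → replaces 8 → [1, 4, 10]
2 → replaces 4 → [1, 2, 10]
6 → replaces 10 → [1, 2, 6]
7 → extends → [1, 2, 6, 7]
5 → replaces 6 → [1, 2, 5, 7]
Length 4; one witness is 3, 4, 6, 7.

3, 4, 6, 7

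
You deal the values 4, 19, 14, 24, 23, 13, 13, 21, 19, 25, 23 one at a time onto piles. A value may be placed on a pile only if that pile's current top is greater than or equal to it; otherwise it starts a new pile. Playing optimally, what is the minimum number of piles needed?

4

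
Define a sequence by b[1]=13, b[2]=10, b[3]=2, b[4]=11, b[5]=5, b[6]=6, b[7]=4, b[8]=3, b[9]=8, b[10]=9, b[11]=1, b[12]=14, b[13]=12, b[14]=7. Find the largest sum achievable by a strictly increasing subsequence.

44

Let S[i] be the best sum of a strictly increasing subsequence ending at i:
i:      1  2  3  4  5  6  7  8  9 10 11 12 13 14
b[i]:  13 10  2 11  5  6  4  3  8  9  1 14 12  7
S:     13 10  2 21  7 13  6  5 21 30  1 44 42 20
Maximum is 44 (e.g. 2 + 5 + 6 + 8 + 9 + 14).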